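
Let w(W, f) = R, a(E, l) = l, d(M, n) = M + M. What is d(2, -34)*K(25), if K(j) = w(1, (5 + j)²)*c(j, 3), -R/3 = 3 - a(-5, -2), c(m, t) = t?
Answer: -180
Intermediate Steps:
d(M, n) = 2*M
R = -15 (R = -3*(3 - 1*(-2)) = -3*(3 + 2) = -3*5 = -15)
w(W, f) = -15
K(j) = -45 (K(j) = -15*3 = -45)
d(2, -34)*K(25) = (2*2)*(-45) = 4*(-45) = -180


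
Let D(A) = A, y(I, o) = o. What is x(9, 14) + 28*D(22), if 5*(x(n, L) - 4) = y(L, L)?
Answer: 3114/5 ≈ 622.80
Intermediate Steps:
x(n, L) = 4 + L/5
x(9, 14) + 28*D(22) = (4 + (⅕)*14) + 28*22 = (4 + 14/5) + 616 = 34/5 + 616 = 3114/5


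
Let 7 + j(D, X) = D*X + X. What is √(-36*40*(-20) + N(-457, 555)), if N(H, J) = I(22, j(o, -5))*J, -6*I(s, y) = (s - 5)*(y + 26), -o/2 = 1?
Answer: 2*I*√2235 ≈ 94.552*I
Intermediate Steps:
o = -2 (o = -2*1 = -2)
j(D, X) = -7 + X + D*X (j(D, X) = -7 + (D*X + X) = -7 + (X + D*X) = -7 + X + D*X)
I(s, y) = -(-5 + s)*(26 + y)/6 (I(s, y) = -(s - 5)*(y + 26)/6 = -(-5 + s)*(26 + y)/6)
N(H, J) = -68*J (N(H, J) = (65/3 - 13/3*22 + 5*(-7 - 5 - 2*(-5))/6 - ⅙*22*(-7 - 5 - 2*(-5)))*J = (65/3 - 286/3 + 5*(-7 - 5 + 10)/6 - ⅙*22*(-7 - 5 + 10))*J = (65/3 - 286/3 + (⅚)*(-2) - ⅙*22*(-2))*J = (65/3 - 286/3 - 5/3 + 22/3)*J = -68*J)
√(-36*40*(-20) + N(-457, 555)) = √(-36*40*(-20) - 68*555) = √(-1440*(-20) - 37740) = √(28800 - 37740) = √(-8940) = 2*I*√2235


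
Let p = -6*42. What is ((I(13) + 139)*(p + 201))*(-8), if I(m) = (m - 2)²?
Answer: 106080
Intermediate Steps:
p = -252
I(m) = (-2 + m)²
((I(13) + 139)*(p + 201))*(-8) = (((-2 + 13)² + 139)*(-252 + 201))*(-8) = ((11² + 139)*(-51))*(-8) = ((121 + 139)*(-51))*(-8) = (260*(-51))*(-8) = -13260*(-8) = 106080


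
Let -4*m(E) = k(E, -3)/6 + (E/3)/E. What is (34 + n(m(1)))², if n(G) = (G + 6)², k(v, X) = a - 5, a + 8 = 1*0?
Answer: 1901744881/331776 ≈ 5732.0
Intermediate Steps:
a = -8 (a = -8 + 1*0 = -8 + 0 = -8)
k(v, X) = -13 (k(v, X) = -8 - 5 = -13)
m(E) = 11/24 (m(E) = -(-13/6 + (E/3)/E)/4 = -(-13/6 + ⅓)/4 = -¼*(-11/6) = 11/24)
n(G) = (6 + G)²
(34 + n(m(1)))² = (34 + (6 + 11/24)²)² = (34 + (155/24)²)² = (34 + 24025/576)² = (43609/576)² = 1901744881/331776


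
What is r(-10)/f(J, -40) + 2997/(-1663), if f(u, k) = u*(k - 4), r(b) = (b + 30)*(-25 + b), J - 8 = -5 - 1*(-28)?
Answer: -730952/567083 ≈ -1.2890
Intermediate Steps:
J = 31 (J = 8 + (-5 - 1*(-28)) = 8 + (-5 + 28) = 8 + 23 = 31)
r(b) = (-25 + b)*(30 + b) (r(b) = (30 + b)*(-25 + b) = (-25 + b)*(30 + b))
f(u, k) = u*(-4 + k)
r(-10)/f(J, -40) + 2997/(-1663) = (-750 + (-10)² + 5*(-10))/((31*(-4 - 40))) + 2997/(-1663) = (-750 + 100 - 50)/((31*(-44))) + 2997*(-1/1663) = -700/(-1364) - 2997/1663 = -700*(-1/1364) - 2997/1663 = 175/341 - 2997/1663 = -730952/567083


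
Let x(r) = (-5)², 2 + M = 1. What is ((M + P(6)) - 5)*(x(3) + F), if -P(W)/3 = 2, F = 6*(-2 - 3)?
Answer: 60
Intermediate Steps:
F = -30 (F = 6*(-5) = -30)
P(W) = -6 (P(W) = -3*2 = -6)
M = -1 (M = -2 + 1 = -1)
x(r) = 25
((M + P(6)) - 5)*(x(3) + F) = ((-1 - 6) - 5)*(25 - 30) = (-7 - 5)*(-5) = -12*(-5) = 60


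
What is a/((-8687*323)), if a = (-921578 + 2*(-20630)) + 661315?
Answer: 301523/2805901 ≈ 0.10746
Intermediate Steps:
a = -301523 (a = (-921578 - 41260) + 661315 = -962838 + 661315 = -301523)
a/((-8687*323)) = -301523/((-8687*323)) = -301523/(-2805901) = -301523*(-1/2805901) = 301523/2805901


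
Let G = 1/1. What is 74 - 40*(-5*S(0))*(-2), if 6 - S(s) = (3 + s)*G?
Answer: -1126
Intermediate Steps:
G = 1 (G = 1*1 = 1)
S(s) = 3 - s (S(s) = 6 - (3 + s) = 6 + (-3 - s) = 3 - s)
74 - 40*(-5*S(0))*(-2) = 74 - 40*(-5*(3 - 1*0))*(-2) = 74 - 40*(-5*(3 + 0))*(-2) = 74 - 40*(-5*3)*(-2) = 74 - (-600)*(-2) = 74 - 40*30 = 74 - 1200 = -1126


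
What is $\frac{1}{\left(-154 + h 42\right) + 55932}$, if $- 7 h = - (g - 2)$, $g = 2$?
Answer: $\frac{1}{55778} \approx 1.7928 \cdot 10^{-5}$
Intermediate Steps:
$h = 0$ ($h = - \frac{\left(-1\right) \left(2 - 2\right)}{7} = - \frac{\left(-1\right) 0}{7} = \left(- \frac{1}{7}\right) 0 = 0$)
$\frac{1}{\left(-154 + h 42\right) + 55932} = \frac{1}{\left(-154 + 0 \cdot 42\right) + 55932} = \frac{1}{\left(-154 + 0\right) + 55932} = \frac{1}{-154 + 55932} = \frac{1}{55778}$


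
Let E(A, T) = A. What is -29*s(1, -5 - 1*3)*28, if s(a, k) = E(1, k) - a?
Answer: 0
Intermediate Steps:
s(a, k) = 1 - a
-29*s(1, -5 - 1*3)*28 = -29*(1 - 1*1)*28 = -29*(1 - 1)*28 = -29*0*28 = 0*28 = 0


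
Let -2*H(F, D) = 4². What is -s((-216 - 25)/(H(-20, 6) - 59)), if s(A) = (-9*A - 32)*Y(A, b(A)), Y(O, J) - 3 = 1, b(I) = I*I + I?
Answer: 17252/67 ≈ 257.49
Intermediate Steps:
b(I) = I + I² (b(I) = I² + I = I + I²)
Y(O, J) = 4 (Y(O, J) = 3 + 1 = 4)
H(F, D) = -8 (H(F, D) = -½*4² = -½*16 = -8)
s(A) = -128 - 36*A (s(A) = (-9*A - 32)*4 = (-32 - 9*A)*4 = -128 - 36*A)
-s((-216 - 25)/(H(-20, 6) - 59)) = -(-128 - 36*(-216 - 25)/(-8 - 59)) = -(-128 - (-8676)/(-67)) = -(-128 - (-8676)*(-1)/67) = -(-128 - 36*241/67) = -(-128 - 8676/67) = -1*(-17252/67) = 17252/67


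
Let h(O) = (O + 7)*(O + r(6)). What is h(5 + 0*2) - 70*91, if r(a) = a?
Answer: -6238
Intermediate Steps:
h(O) = (6 + O)*(7 + O) (h(O) = (O + 7)*(O + 6) = (7 + O)*(6 + O) = (6 + O)*(7 + O))
h(5 + 0*2) - 70*91 = (42 + (5 + 0*2)² + 13*(5 + 0*2)) - 70*91 = (42 + (5 + 0)² + 13*(5 + 0)) - 6370 = (42 + 5² + 13*5) - 6370 = (42 + 25 + 65) - 6370 = 132 - 6370 = -6238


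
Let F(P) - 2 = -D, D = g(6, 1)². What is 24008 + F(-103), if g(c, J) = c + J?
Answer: 23961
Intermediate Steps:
g(c, J) = J + c
D = 49 (D = (1 + 6)² = 7² = 49)
F(P) = -47 (F(P) = 2 - 1*49 = 2 - 49 = -47)
24008 + F(-103) = 24008 - 47 = 23961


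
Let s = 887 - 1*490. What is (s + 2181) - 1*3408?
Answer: -830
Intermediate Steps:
s = 397 (s = 887 - 490 = 397)
(s + 2181) - 1*3408 = (397 + 2181) - 1*3408 = 2578 - 3408 = -830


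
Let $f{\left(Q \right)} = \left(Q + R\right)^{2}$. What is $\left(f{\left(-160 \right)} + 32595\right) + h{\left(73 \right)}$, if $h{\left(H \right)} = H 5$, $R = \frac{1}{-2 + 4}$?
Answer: $\frac{233601}{4} \approx 58400.0$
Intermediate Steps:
$R = \frac{1}{2} \approx 0.5$
$h{\left(H \right)} = 5 H$
$f{\left(Q \right)} = \left(\frac{1}{2} + Q\right)^{2}$ ($f{\left(Q \right)} = \left(Q + \frac{1}{2}\right)^{2} = \left(\frac{1}{2} + Q\right)^{2}$)
$\left(f{\left(-160 \right)} + 32595\right) + h{\left(73 \right)} = \left(\frac{\left(1 + 2 \left(-160\right)\right)^{2}}{4} + 32595\right) + 5 \cdot 73 = \left(\frac{\left(1 - 320\right)^{2}}{4} + 32595\right) + 365 = \left(\frac{\left(-319\right)^{2}}{4} + 32595\right) + 365 = \left(\frac{1}{4} \cdot 101761 + 32595\right) + 365 = \left(\frac{101761}{4} + 32595\right) + 365 = \frac{232141}{4} + 365 = \frac{233601}{4}$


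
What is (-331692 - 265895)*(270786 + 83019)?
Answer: -211429268535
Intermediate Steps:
(-331692 - 265895)*(270786 + 83019) = -597587*353805 = -211429268535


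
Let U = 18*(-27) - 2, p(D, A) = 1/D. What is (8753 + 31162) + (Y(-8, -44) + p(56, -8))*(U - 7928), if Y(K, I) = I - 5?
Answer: 3165041/7 ≈ 4.5215e+5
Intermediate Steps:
Y(K, I) = -5 + I
U = -488 (U = -486 - 2 = -488)
(8753 + 31162) + (Y(-8, -44) + p(56, -8))*(U - 7928) = (8753 + 31162) + ((-5 - 44) + 1/56)*(-488 - 7928) = 39915 + (-49 + 1/56)*(-8416) = 39915 - 2743/56*(-8416) = 39915 + 2885636/7 = 3165041/7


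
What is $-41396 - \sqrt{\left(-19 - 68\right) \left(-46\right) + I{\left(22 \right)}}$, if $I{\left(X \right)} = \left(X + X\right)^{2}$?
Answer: $-41396 - \sqrt{5938} \approx -41473.0$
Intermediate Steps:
$I{\left(X \right)} = 4 X^{2}$ ($I{\left(X \right)} = \left(2 X\right)^{2} = 4 X^{2}$)
$-41396 - \sqrt{\left(-19 - 68\right) \left(-46\right) + I{\left(22 \right)}} = -41396 - \sqrt{\left(-19 - 68\right) \left(-46\right) + 4 \cdot 22^{2}} = -41396 - \sqrt{\left(-87\right) \left(-46\right) + 4 \cdot 484} = -41396 - \sqrt{4002 + 1936} = -41396 - \sqrt{5938}$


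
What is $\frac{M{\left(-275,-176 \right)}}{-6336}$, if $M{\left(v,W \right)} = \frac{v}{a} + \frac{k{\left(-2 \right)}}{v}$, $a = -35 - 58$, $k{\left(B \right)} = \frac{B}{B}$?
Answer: $- \frac{18883}{40510800} \approx -0.00046612$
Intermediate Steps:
$k{\left(B \right)} = 1$
$a = -93$ ($a = -35 - 58 = -93$)
$M{\left(v,W \right)} = \frac{1}{v} - \frac{v}{93}$ ($M{\left(v,W \right)} = \frac{v}{-93} + 1 \frac{1}{v} = v \left(- \frac{1}{93}\right) + \frac{1}{v} = - \frac{v}{93} + \frac{1}{v} = \frac{1}{v} - \frac{v}{93}$)
$\frac{M{\left(-275,-176 \right)}}{-6336} = \frac{\frac{1}{-275} - - \frac{275}{93}}{-6336} = \left(- \frac{1}{275} + \frac{275}{93}\right) \left(- \frac{1}{6336}\right) = \frac{75532}{25575} \left(- \frac{1}{6336}\right) = - \frac{18883}{40510800}$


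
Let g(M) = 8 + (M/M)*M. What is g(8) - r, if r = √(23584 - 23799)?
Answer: 16 - I*√215 ≈ 16.0 - 14.663*I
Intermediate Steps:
r = I*√215 (r = √(-215) = I*√215 ≈ 14.663*I)
g(M) = 8 + M (g(M) = 8 + 1*M = 8 + M)
g(8) - r = (8 + 8) - I*√215 = 16 - I*√215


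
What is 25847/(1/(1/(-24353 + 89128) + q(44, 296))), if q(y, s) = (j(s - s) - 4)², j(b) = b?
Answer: 26787856647/64775 ≈ 4.1355e+5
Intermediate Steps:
q(y, s) = 16 (q(y, s) = ((s - s) - 4)² = (0 - 4)² = (-4)² = 16)
25847/(1/(1/(-24353 + 89128) + q(44, 296))) = 25847/(1/(1/(-24353 + 89128) + 16)) = 25847/(1/(1/64775 + 16)) = 25847/(1/(1036401/64775)) = 25847/(64775/1036401) = 25847*(1036401/64775) = 26787856647/64775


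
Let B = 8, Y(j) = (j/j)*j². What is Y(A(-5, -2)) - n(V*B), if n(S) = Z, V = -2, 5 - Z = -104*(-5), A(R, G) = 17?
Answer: 804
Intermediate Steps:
Y(j) = j² (Y(j) = 1*j² = j²)
Z = -515 (Z = 5 - (-104)*(-5) = 5 - 1*520 = 5 - 520 = -515)
n(S) = -515
Y(A(-5, -2)) - n(V*B) = 17² - 1*(-515) = 289 + 515 = 804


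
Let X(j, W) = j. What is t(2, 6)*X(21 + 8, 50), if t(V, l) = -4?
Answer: -116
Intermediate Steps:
t(2, 6)*X(21 + 8, 50) = -4*(21 + 8) = -4*29 = -116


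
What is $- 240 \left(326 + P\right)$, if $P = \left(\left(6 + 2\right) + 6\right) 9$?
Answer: $-108480$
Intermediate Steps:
$P = 126$ ($P = \left(8 + 6\right) 9 = 14 \cdot 9 = 126$)
$- 240 \left(326 + P\right) = - 240 \left(326 + 126\right) = \left(-240\right) 452 = -108480$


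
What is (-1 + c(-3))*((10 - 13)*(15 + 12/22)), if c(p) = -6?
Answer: 3591/11 ≈ 326.45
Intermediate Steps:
(-1 + c(-3))*((10 - 13)*(15 + 12/22)) = (-1 - 6)*((10 - 13)*(15 + 12/22)) = -(-21)*(15 + 12*(1/22)) = -(-21)*(15 + 6/11) = -(-21)*171/11 = -7*(-513/11) = 3591/11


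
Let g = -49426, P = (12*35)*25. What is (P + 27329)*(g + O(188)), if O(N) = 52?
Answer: -1867769046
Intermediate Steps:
P = 10500 (P = 420*25 = 10500)
(P + 27329)*(g + O(188)) = (10500 + 27329)*(-49426 + 52) = 37829*(-49374) = -1867769046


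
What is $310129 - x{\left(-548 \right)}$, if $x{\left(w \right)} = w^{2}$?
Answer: $9825$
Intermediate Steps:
$310129 - x{\left(-548 \right)} = 310129 - \left(-548\right)^{2} = 310129 - 300304 = 9825$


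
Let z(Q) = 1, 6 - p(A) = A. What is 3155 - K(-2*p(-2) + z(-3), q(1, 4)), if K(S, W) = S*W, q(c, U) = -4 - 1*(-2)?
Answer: 3125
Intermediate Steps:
p(A) = 6 - A
q(c, U) = -2 (q(c, U) = -4 + 2 = -2)
3155 - K(-2*p(-2) + z(-3), q(1, 4)) = 3155 - (-2*(6 - 1*(-2)) + 1)*(-2) = 3155 - (-2*(6 + 2) + 1)*(-2) = 3155 - (-2*8 + 1)*(-2) = 3155 - (-16 + 1)*(-2) = 3155 - (-15)*(-2) = 3155 - 1*30 = 3155 - 30 = 3125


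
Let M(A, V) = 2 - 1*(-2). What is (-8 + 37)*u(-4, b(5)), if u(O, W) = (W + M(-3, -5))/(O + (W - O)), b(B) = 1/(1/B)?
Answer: 261/5 ≈ 52.200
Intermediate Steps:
M(A, V) = 4 (M(A, V) = 2 + 2 = 4)
b(B) = B
u(O, W) = (4 + W)/W (u(O, W) = (W + 4)/(O + (W - O)) = (4 + W)/W)
(-8 + 37)*u(-4, b(5)) = (-8 + 37)*((4 + 5)/5) = 29*((⅕)*9) = 29*(9/5) = 261/5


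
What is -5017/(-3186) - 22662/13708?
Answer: -428512/5459211 ≈ -0.078493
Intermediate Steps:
-5017/(-3186) - 22662/13708 = -5017*(-1/3186) - 22662*1/13708 = 5017/3186 - 11331/6854 = -428512/5459211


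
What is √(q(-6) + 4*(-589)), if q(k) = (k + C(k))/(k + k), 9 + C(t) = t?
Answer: I*√9417/2 ≈ 48.521*I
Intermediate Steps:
C(t) = -9 + t
q(k) = (-9 + 2*k)/(2*k) (q(k) = (k + (-9 + k))/(k + k) = (-9 + 2*k)/((2*k)) = (-9 + 2*k)*(1/(2*k)) = (-9 + 2*k)/(2*k))
√(q(-6) + 4*(-589)) = √((-9/2 - 6)/(-6) + 4*(-589)) = √(-⅙*(-21/2) - 2356) = √(7/4 - 2356) = √(-9417/4) = I*√9417/2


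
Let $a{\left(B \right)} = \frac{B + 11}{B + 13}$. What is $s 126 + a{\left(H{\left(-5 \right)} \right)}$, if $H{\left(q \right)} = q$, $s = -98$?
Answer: $- \frac{49389}{4} \approx -12347.0$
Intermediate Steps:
$a{\left(B \right)} = \frac{11 + B}{13 + B}$
$s 126 + a{\left(H{\left(-5 \right)} \right)} = \left(-98\right) 126 + \frac{11 - 5}{13 - 5} = -12348 + \frac{1}{8} \cdot 6 = -12348 + \frac{3}{4} = - \frac{49389}{4}$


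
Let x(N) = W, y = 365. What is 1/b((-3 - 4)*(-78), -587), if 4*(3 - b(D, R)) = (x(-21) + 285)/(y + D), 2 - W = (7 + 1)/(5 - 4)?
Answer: 3644/10653 ≈ 0.34206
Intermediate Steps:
W = -6 (W = 2 - (7 + 1)/(5 - 4) = 2 - 8/1 = 2 - 8 = -6)
x(N) = -6
b(D, R) = 3 - 279/(4*(365 + D)) (b(D, R) = 3 - (-6 + 285)/(4*(365 + D)) = 3 - 279/(4*(365 + D)))
1/b((-3 - 4)*(-78), -587) = 1/(3*(1367 + 4*((-3 - 4)*(-78)))/(4*(365 + (-3 - 4)*(-78)))) = 1/(3*(1367 + 4*(-7*(-78)))/(4*(365 - 7*(-78)))) = 1/(3*(1367 + 4*546)/(4*(365 + 546))) = 1/((3/4)*(1367 + 2184)/911) = 1/((3/4)*(1/911)*3551) = 1/(10653/3644) = 3644/10653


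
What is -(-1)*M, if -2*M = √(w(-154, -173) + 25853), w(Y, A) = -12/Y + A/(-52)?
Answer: -√103632574045/4004 ≈ -80.400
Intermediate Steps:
w(Y, A) = -12/Y - A/52 (w(Y, A) = -12/Y + A*(-1/52) = -12/Y - A/52)
M = -√103632574045/4004 (M = -√((-12/(-154) - 1/52*(-173)) + 25853)/2 = -√((-12*(-1/154) + 173/52) + 25853)/2 = -√((6/77 + 173/52) + 25853)/2 = -√(13633/4004 + 25853)/2 = -√103632574045/4004 ≈ -80.400)
-(-1)*M = -(-1)*(-√103632574045/4004) = -√103632574045/4004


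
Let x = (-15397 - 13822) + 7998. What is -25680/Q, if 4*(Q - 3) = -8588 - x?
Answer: -6848/843 ≈ -8.1234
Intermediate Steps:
x = -21221 (x = -29219 + 7998 = -21221)
Q = 12645/4 (Q = 3 + (-8588 - 1*(-21221))/4 = 3 + (-8588 + 21221)/4 = 3 + (1/4)*12633 = 3 + 12633/4 = 12645/4 ≈ 3161.3)
-25680/Q = -25680/12645/4 = -25680*4/12645 = -6848/843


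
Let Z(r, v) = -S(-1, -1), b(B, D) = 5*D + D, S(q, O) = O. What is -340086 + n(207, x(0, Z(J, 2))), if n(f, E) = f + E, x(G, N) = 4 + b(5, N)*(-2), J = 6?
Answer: -339887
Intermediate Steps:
b(B, D) = 6*D
Z(r, v) = 1 (Z(r, v) = -1*(-1) = 1)
x(G, N) = 4 - 12*N (x(G, N) = 4 + (6*N)*(-2) = 4 - 12*N)
n(f, E) = E + f
-340086 + n(207, x(0, Z(J, 2))) = -340086 + ((4 - 12*1) + 207) = -340086 + ((4 - 12) + 207) = -340086 + (-8 + 207) = -340086 + 199 = -339887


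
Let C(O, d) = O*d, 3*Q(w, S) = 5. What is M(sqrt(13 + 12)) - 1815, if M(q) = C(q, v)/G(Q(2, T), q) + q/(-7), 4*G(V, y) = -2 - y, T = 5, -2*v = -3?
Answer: -1820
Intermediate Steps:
v = 3/2 (v = -1/2*(-3) = 3/2 ≈ 1.5000)
Q(w, S) = 5/3 (Q(w, S) = (1/3)*5 = 5/3)
G(V, y) = -1/2 - y/4 (G(V, y) = (-2 - y)/4 = -1/2 - y/4)
M(q) = -q/7 + 3*q/(2*(-1/2 - q/4)) (M(q) = (q*(3/2))/(-1/2 - q/4) + q/(-7) = (3*q/2)/(-1/2 - q/4) + q*(-1/7) = 3*q/(2*(-1/2 - q/4)) - q/7 = -q/7 + 3*q/(2*(-1/2 - q/4)))
M(sqrt(13 + 12)) - 1815 = sqrt(13 + 12)*(-44 - sqrt(13 + 12))/(7*(2 + sqrt(13 + 12))) - 1815 = sqrt(25)*(-44 - sqrt(25))/(7*(2 + sqrt(25))) - 1815 = (1/7)*5*(-44 - 1*5)/(2 + 5) - 1815 = (1/7)*5*(-44 - 5)/7 - 1815 = (1/7)*5*(1/7)*(-49) - 1815 = -5 - 1815 = -1820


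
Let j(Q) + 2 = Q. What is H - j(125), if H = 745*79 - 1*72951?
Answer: -14219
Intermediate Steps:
H = -14096 (H = 58855 - 72951 = -14096)
j(Q) = -2 + Q
H - j(125) = -14096 - (-2 + 125) = -14096 - 1*123 = -14096 - 123 = -14219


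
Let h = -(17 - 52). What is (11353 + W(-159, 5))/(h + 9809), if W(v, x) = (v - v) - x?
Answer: 2837/2461 ≈ 1.1528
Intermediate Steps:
W(v, x) = -x (W(v, x) = 0 - x = -x)
h = 35 (h = -1*(-35) = 35)
(11353 + W(-159, 5))/(h + 9809) = (11353 - 1*5)/(35 + 9809) = (11353 - 5)/9844 = 11348*(1/9844) = 2837/2461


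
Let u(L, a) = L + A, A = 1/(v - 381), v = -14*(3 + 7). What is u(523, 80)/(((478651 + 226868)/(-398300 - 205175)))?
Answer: -164436074950/367575399 ≈ -447.35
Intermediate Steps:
v = -140 (v = -14*10 = -140)
A = -1/521 (A = 1/(-140 - 381) = 1/(-521) = -1/521 ≈ -0.0019194)
u(L, a) = -1/521 + L (u(L, a) = L - 1/521 = -1/521 + L)
u(523, 80)/(((478651 + 226868)/(-398300 - 205175))) = (-1/521 + 523)/(((478651 + 226868)/(-398300 - 205175))) = 272482/(521*((705519/(-603475)))) = 272482/(521*((705519*(-1/603475)))) = 272482/(521*(-705519/603475)) = (272482/521)*(-603475/705519) = -164436074950/367575399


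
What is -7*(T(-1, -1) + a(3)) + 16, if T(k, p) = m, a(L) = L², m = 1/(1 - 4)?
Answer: -134/3 ≈ -44.667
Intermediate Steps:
m = -⅓ (m = 1/(-3) = -⅓ ≈ -0.33333)
T(k, p) = -⅓
-7*(T(-1, -1) + a(3)) + 16 = -7*(-⅓ + 3²) + 16 = -7*(-⅓ + 9) + 16 = -7*26/3 + 16 = -182/3 + 16 = -134/3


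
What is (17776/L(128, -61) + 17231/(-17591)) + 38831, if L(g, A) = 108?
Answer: 18520764434/474957 ≈ 38995.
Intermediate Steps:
(17776/L(128, -61) + 17231/(-17591)) + 38831 = (17776/108 + 17231/(-17591)) + 38831 = (17776*(1/108) + 17231*(-1/17591)) + 38831 = (4444/27 - 17231/17591) + 38831 = 77709167/474957 + 38831 = 18520764434/474957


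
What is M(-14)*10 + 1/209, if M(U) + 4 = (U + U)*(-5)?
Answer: 284241/209 ≈ 1360.0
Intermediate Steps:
M(U) = -4 - 10*U (M(U) = -4 + (U + U)*(-5) = -4 + (2*U)*(-5) = -4 - 10*U)
M(-14)*10 + 1/209 = (-4 - 10*(-14))*10 + 1/209 = (-4 + 140)*10 + 1/209 = 136*10 + 1/209 = 1360 + 1/209 = 284241/209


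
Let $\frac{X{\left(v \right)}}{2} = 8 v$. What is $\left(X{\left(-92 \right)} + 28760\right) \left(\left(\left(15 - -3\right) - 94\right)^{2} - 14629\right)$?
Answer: $-241580664$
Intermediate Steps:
$X{\left(v \right)} = 16 v$ ($X{\left(v \right)} = 2 \cdot 8 v = 16 v$)
$\left(X{\left(-92 \right)} + 28760\right) \left(\left(\left(15 - -3\right) - 94\right)^{2} - 14629\right) = \left(16 \left(-92\right) + 28760\right) \left(\left(\left(15 - -3\right) - 94\right)^{2} - 14629\right) = \left(-1472 + 28760\right) \left(\left(\left(15 + 3\right) - 94\right)^{2} - 14629\right) = 27288 \left(\left(18 - 94\right)^{2} - 14629\right) = 27288 \left(\left(-76\right)^{2} - 14629\right) = 27288 \left(5776 - 14629\right) = 27288 \left(-8853\right) = -241580664$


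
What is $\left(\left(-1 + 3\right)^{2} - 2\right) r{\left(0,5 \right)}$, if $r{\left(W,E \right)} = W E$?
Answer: $0$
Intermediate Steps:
$r{\left(W,E \right)} = E W$
$\left(\left(-1 + 3\right)^{2} - 2\right) r{\left(0,5 \right)} = \left(\left(-1 + 3\right)^{2} - 2\right) 5 \cdot 0 = \left(2^{2} - 2\right) 0 = \left(4 - 2\right) 0 = 2 \cdot 0 = 0$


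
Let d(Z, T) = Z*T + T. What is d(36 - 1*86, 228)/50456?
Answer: -399/1802 ≈ -0.22142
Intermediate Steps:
d(Z, T) = T + T*Z (d(Z, T) = T*Z + T = T + T*Z)
d(36 - 1*86, 228)/50456 = (228*(1 + (36 - 1*86)))/50456 = (228*(1 + (36 - 86)))*(1/50456) = (228*(1 - 50))*(1/50456) = (228*(-49))*(1/50456) = -11172*1/50456 = -399/1802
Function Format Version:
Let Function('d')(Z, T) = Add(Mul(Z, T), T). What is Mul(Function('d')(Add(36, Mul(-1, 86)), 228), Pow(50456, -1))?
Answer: Rational(-399, 1802) ≈ -0.22142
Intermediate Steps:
Function('d')(Z, T) = Add(T, Mul(T, Z)) (Function('d')(Z, T) = Add(Mul(T, Z), T) = Add(T, Mul(T, Z)))
Mul(Function('d')(Add(36, Mul(-1, 86)), 228), Pow(50456, -1)) = Mul(Mul(228, Add(1, Add(36, Mul(-1, 86)))), Pow(50456, -1)) = Mul(Mul(228, Add(1, Add(36, -86))), Rational(1, 50456)) = Mul(Mul(228, Add(1, -50)), Rational(1, 50456)) = Mul(Mul(228, -49), Rational(1, 50456)) = Mul(-11172, Rational(1, 50456)) = Rational(-399, 1802)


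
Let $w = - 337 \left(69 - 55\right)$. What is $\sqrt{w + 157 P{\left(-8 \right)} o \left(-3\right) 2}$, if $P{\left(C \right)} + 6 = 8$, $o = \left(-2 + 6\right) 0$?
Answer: $i \sqrt{4718} \approx 68.688 i$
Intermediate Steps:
$o = 0$ ($o = 4 \cdot 0 = 0$)
$P{\left(C \right)} = 2$ ($P{\left(C \right)} = -6 + 8 = 2$)
$w = -4718$ ($w = \left(-337\right) 14 = -4718$)
$\sqrt{w + 157 P{\left(-8 \right)} o \left(-3\right) 2} = \sqrt{-4718 + 157 \cdot 2 \cdot 0 \left(-3\right) 2} = \sqrt{-4718 + 314 \cdot 0 \cdot 2} = \sqrt{-4718 + 314 \cdot 0} = \sqrt{-4718 + 0} = \sqrt{-4718} = i \sqrt{4718}$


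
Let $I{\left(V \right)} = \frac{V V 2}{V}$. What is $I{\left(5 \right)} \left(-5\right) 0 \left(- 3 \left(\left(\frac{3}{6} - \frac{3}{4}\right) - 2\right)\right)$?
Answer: $0$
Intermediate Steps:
$I{\left(V \right)} = 2 V$ ($I{\left(V \right)} = \frac{V^{2} \cdot 2}{V} = \frac{2 V^{2}}{V} = 2 V$)
$I{\left(5 \right)} \left(-5\right) 0 \left(- 3 \left(\left(\frac{3}{6} - \frac{3}{4}\right) - 2\right)\right) = 2 \cdot 5 \left(-5\right) 0 \left(- 3 \left(\left(\frac{3}{6} - \frac{3}{4}\right) - 2\right)\right) = 10 \left(-5\right) 0 \left(- 3 \left(\left(3 \cdot \frac{1}{6} - \frac{3}{4}\right) - 2\right)\right) = \left(-50\right) 0 \left(- 3 \left(\left(\frac{1}{2} - \frac{3}{4}\right) - 2\right)\right) = 0 \left(- 3 \left(- \frac{1}{4} - 2\right)\right) = 0 \left(\left(-3\right) \left(- \frac{9}{4}\right)\right) = 0 \cdot \frac{27}{4} = 0$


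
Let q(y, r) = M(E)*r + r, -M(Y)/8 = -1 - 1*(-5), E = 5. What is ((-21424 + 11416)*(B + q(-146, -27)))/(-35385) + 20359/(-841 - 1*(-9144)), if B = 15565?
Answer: 454555983221/97933885 ≈ 4641.5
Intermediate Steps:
M(Y) = -32 (M(Y) = -8*(-1 - 1*(-5)) = -8*(-1 + 5) = -8*4 = -32)
q(y, r) = -31*r (q(y, r) = -32*r + r = -31*r)
((-21424 + 11416)*(B + q(-146, -27)))/(-35385) + 20359/(-841 - 1*(-9144)) = ((-21424 + 11416)*(15565 - 31*(-27)))/(-35385) + 20359/(-841 - 1*(-9144)) = -10008*(15565 + 837)*(-1/35385) + 20359/(-841 + 9144) = -10008*16402*(-1/35385) + 20359/8303 = -164151216*(-1/35385) + 20359*(1/8303) = 54717072/11795 + 20359/8303 = 454555983221/97933885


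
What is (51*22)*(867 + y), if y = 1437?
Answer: 2585088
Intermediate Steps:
(51*22)*(867 + y) = (51*22)*(867 + 1437) = 1122*2304 = 2585088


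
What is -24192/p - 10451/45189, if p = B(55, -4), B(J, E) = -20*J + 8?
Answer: 12878569/587457 ≈ 21.923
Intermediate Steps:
B(J, E) = 8 - 20*J
p = -1092 (p = 8 - 20*55 = 8 - 1100 = -1092)
-24192/p - 10451/45189 = -24192/(-1092) - 10451/45189 = -24192*(-1/1092) - 10451*1/45189 = 288/13 - 10451/45189 = 12878569/587457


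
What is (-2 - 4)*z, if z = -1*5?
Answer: 30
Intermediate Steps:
z = -5
(-2 - 4)*z = (-2 - 4)*(-5) = -6*(-5) = 30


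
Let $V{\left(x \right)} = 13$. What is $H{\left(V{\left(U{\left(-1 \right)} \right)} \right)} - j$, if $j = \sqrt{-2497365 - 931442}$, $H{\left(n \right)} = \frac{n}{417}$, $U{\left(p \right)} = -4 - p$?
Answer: $\frac{13}{417} - i \sqrt{3428807} \approx 0.031175 - 1851.7 i$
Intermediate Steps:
$H{\left(n \right)} = \frac{n}{417}$ ($H{\left(n \right)} = n \frac{1}{417} = \frac{n}{417}$)
$j = i \sqrt{3428807}$ ($j = \sqrt{-3428807} = i \sqrt{3428807} \approx 1851.7 i$)
$H{\left(V{\left(U{\left(-1 \right)} \right)} \right)} - j = \frac{1}{417} \cdot 13 - i \sqrt{3428807} = \frac{13}{417} - i \sqrt{3428807}$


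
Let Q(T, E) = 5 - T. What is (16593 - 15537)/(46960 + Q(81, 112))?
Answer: 88/3907 ≈ 0.022524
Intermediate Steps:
(16593 - 15537)/(46960 + Q(81, 112)) = (16593 - 15537)/(46960 + (5 - 1*81)) = 1056/(46960 + (5 - 81)) = 1056/(46960 - 76) = 1056/46884 = 1056*(1/46884) = 88/3907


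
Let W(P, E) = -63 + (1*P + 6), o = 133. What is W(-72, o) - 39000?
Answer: -39129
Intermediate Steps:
W(P, E) = -57 + P (W(P, E) = -63 + (P + 6) = -63 + (6 + P) = -57 + P)
W(-72, o) - 39000 = (-57 - 72) - 39000 = -129 - 39000 = -39129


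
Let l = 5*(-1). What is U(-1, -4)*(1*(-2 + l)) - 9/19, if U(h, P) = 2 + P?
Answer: 257/19 ≈ 13.526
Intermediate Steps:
l = -5
U(-1, -4)*(1*(-2 + l)) - 9/19 = (2 - 4)*(1*(-2 - 5)) - 9/19 = -2*(-7) - 9*1/19 = -2*(-7) - 9/19 = 14 - 9/19 = 257/19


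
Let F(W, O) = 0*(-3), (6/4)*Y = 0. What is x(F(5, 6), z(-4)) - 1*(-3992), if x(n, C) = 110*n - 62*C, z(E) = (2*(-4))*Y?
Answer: 3992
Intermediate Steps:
Y = 0 (Y = (⅔)*0 = 0)
z(E) = 0 (z(E) = (2*(-4))*0 = -8*0 = 0)
F(W, O) = 0
x(n, C) = -62*C + 110*n
x(F(5, 6), z(-4)) - 1*(-3992) = (-62*0 + 110*0) - 1*(-3992) = (0 + 0) + 3992 = 0 + 3992 = 3992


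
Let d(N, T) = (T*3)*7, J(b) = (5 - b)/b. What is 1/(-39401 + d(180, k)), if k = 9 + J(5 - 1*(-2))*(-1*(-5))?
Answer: -1/39242 ≈ -2.5483e-5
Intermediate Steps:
J(b) = (5 - b)/b
k = 53/7 (k = 9 + ((5 - (5 - 1*(-2)))/(5 - 1*(-2)))*(-1*(-5)) = 9 + ((5 - (5 + 2))/(5 + 2))*5 = 9 + ((5 - 1*7)/7)*5 = 9 + ((5 - 7)/7)*5 = 9 + ((1/7)*(-2))*5 = 9 - 2/7*5 = 9 - 10/7 = 53/7 ≈ 7.5714)
d(N, T) = 21*T (d(N, T) = (3*T)*7 = 21*T)
1/(-39401 + d(180, k)) = 1/(-39401 + 21*(53/7)) = 1/(-39401 + 159) = 1/(-39242) = -1/39242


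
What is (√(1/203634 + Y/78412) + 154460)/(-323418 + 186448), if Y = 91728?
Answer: -15446/13697 - √230134569979701522/60751328361660 ≈ -1.1277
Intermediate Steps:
(√(1/203634 + Y/78412) + 154460)/(-323418 + 186448) = (√(1/203634 + 91728/78412) + 154460)/(-323418 + 186448) = (√(1/203634 + 91728*(1/78412)) + 154460)/(-136970) = (√(1/203634 + 22932/19603) + 154460)*(-1/136970) = (√(4669754491/3991837302) + 154460)*(-1/136970) = (√230134569979701522/443537478 + 154460)*(-1/136970) = (154460 + √230134569979701522/443537478)*(-1/136970) = -15446/13697 - √230134569979701522/60751328361660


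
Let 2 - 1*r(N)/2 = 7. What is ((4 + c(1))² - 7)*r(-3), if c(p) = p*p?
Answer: -180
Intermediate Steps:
r(N) = -10 (r(N) = 4 - 2*7 = 4 - 14 = -10)
c(p) = p²
((4 + c(1))² - 7)*r(-3) = ((4 + 1²)² - 7)*(-10) = ((4 + 1)² - 7)*(-10) = (5² - 7)*(-10) = (25 - 7)*(-10) = 18*(-10) = -180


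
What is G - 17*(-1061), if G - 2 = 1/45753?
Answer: 825338368/45753 ≈ 18039.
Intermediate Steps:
G = 91507/45753 (G = 2 + 1/45753 = 91507/45753 ≈ 2.0000)
G - 17*(-1061) = 91507/45753 - 17*(-1061) = 91507/45753 + 18037 = 825338368/45753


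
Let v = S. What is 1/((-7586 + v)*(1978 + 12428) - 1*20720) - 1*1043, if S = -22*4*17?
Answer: -136482820517/130856012 ≈ -1043.0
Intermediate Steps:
S = -1496 (S = -88*17 = -1496)
v = -1496
1/((-7586 + v)*(1978 + 12428) - 1*20720) - 1*1043 = 1/((-7586 - 1496)*(1978 + 12428) - 1*20720) - 1*1043 = 1/(-9082*14406 - 20720) - 1043 = 1/(-130835292 - 20720) - 1043 = 1/(-130856012) - 1043 = -1/130856012 - 1043 = -136482820517/130856012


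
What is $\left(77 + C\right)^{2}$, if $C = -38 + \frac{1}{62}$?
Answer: $\frac{5851561}{3844} \approx 1522.3$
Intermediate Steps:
$C = - \frac{2355}{62}$ ($C = -38 + \frac{1}{62} = - \frac{2355}{62} \approx -37.984$)
$\left(77 + C\right)^{2} = \left(77 - \frac{2355}{62}\right)^{2} = \left(\frac{2419}{62}\right)^{2} = \frac{5851561}{3844}$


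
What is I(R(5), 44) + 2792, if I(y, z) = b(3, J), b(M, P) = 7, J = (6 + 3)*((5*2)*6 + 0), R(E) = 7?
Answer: 2799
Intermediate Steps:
J = 540 (J = 9*(10*6 + 0) = 9*(60 + 0) = 9*60 = 540)
I(y, z) = 7
I(R(5), 44) + 2792 = 7 + 2792 = 2799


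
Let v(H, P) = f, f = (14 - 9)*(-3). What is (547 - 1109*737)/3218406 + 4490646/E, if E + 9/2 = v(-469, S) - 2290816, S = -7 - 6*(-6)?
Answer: -5441281464993/2457612906071 ≈ -2.2141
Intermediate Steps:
f = -15 (f = 5*(-3) = -15)
S = 29 (S = -7 + 36 = 29)
v(H, P) = -15
E = -4581671/2 (E = -9/2 + (-15 - 2290816) = -9/2 - 2290831 = -4581671/2 ≈ -2.2908e+6)
(547 - 1109*737)/3218406 + 4490646/E = (547 - 1109*737)/3218406 + 4490646/(-4581671/2) = (547 - 817333)*(1/3218406) + 4490646*(-2/4581671) = -816786*1/3218406 - 8981292/4581671 = -136131/536401 - 8981292/4581671 = -5441281464993/2457612906071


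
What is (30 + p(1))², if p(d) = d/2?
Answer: 3721/4 ≈ 930.25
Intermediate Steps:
p(d) = d/2 (p(d) = d*(½) = d/2)
(30 + p(1))² = (30 + (½)*1)² = (30 + ½)² = (61/2)² = 3721/4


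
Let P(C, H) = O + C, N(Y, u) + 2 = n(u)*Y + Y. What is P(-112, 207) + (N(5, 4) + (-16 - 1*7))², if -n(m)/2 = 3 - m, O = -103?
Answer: -115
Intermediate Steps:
n(m) = -6 + 2*m (n(m) = -2*(3 - m) = -6 + 2*m)
N(Y, u) = -2 + Y + Y*(-6 + 2*u) (N(Y, u) = -2 + ((-6 + 2*u)*Y + Y) = -2 + (Y*(-6 + 2*u) + Y) = -2 + (Y + Y*(-6 + 2*u)) = -2 + Y + Y*(-6 + 2*u))
P(C, H) = -103 + C
P(-112, 207) + (N(5, 4) + (-16 - 1*7))² = (-103 - 112) + ((-2 + 5 + 2*5*(-3 + 4)) + (-16 - 1*7))² = -215 + ((-2 + 5 + 2*5*1) + (-16 - 7))² = -215 + ((-2 + 5 + 10) - 23)² = -215 + (13 - 23)² = -215 + (-10)² = -215 + 100 = -115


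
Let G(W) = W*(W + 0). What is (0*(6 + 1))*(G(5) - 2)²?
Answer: 0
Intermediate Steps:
G(W) = W² (G(W) = W*W = W²)
(0*(6 + 1))*(G(5) - 2)² = (0*(6 + 1))*(5² - 2)² = (0*7)*(25 - 2)² = 0*23² = 0*529 = 0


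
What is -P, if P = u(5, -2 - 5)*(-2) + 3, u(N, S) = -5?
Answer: -13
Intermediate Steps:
P = 13 (P = -5*(-2) + 3 = 10 + 3 = 13)
-P = -1*13 = -13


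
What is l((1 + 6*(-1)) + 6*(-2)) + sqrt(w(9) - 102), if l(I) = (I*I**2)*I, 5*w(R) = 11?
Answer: 83521 + I*sqrt(2495)/5 ≈ 83521.0 + 9.99*I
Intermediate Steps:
w(R) = 11/5 (w(R) = (1/5)*11 = 11/5)
l(I) = I**4 (l(I) = I**3*I = I**4)
l((1 + 6*(-1)) + 6*(-2)) + sqrt(w(9) - 102) = ((1 + 6*(-1)) + 6*(-2))**4 + sqrt(11/5 - 102) = ((1 - 6) - 12)**4 + sqrt(-499/5) = (-5 - 12)**4 + I*sqrt(2495)/5 = (-17)**4 + I*sqrt(2495)/5 = 83521 + I*sqrt(2495)/5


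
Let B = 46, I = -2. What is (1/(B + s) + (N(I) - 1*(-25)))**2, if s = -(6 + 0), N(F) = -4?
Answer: 707281/1600 ≈ 442.05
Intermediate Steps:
s = -6 (s = -1*6 = -6)
(1/(B + s) + (N(I) - 1*(-25)))**2 = (1/(46 - 6) + (-4 - 1*(-25)))**2 = (1/40 + (-4 + 25))**2 = (1/40 + 21)**2 = (841/40)**2 = 707281/1600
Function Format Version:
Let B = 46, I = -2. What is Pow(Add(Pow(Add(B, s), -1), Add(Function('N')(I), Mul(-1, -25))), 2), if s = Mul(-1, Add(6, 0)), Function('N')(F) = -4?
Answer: Rational(707281, 1600) ≈ 442.05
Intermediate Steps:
s = -6 (s = Mul(-1, 6) = -6)
Pow(Add(Pow(Add(B, s), -1), Add(Function('N')(I), Mul(-1, -25))), 2) = Pow(Add(Pow(Add(46, -6), -1), Add(-4, Mul(-1, -25))), 2) = Pow(Add(Pow(40, -1), Add(-4, 25)), 2) = Pow(Add(Rational(1, 40), 21), 2) = Pow(Rational(841, 40), 2) = Rational(707281, 1600)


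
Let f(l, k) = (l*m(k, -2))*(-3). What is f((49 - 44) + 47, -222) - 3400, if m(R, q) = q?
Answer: -3088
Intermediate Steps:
f(l, k) = 6*l (f(l, k) = (l*(-2))*(-3) = -2*l*(-3) = 6*l)
f((49 - 44) + 47, -222) - 3400 = 6*((49 - 44) + 47) - 3400 = 6*(5 + 47) - 3400 = 6*52 - 3400 = 312 - 3400 = -3088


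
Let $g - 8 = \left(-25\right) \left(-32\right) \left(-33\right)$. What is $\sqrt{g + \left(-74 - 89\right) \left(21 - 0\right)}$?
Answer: $i \sqrt{29815} \approx 172.67 i$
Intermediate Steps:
$g = -26392$ ($g = 8 + \left(-25\right) \left(-32\right) \left(-33\right) = 8 + 800 \left(-33\right) = 8 - 26400 = -26392$)
$\sqrt{g + \left(-74 - 89\right) \left(21 - 0\right)} = \sqrt{-26392 + \left(-74 - 89\right) \left(21 - 0\right)} = \sqrt{-26392 - 163 \left(21 + 0\right)} = \sqrt{-26392 - 3423} = \sqrt{-29815} = i \sqrt{29815}$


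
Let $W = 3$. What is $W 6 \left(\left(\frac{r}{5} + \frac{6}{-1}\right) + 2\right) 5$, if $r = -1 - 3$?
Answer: $-432$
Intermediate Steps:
$r = -4$ ($r = -1 - 3 = -4$)
$W 6 \left(\left(\frac{r}{5} + \frac{6}{-1}\right) + 2\right) 5 = 3 \cdot 6 \left(\left(- \frac{4}{5} + \frac{6}{-1}\right) + 2\right) 5 = 18 \left(\left(\left(-4\right) \frac{1}{5} + 6 \left(-1\right)\right) + 2\right) 5 = 18 \left(\left(- \frac{4}{5} - 6\right) + 2\right) 5 = 18 \left(- \frac{34}{5} + 2\right) 5 = 18 \left(\left(- \frac{24}{5}\right) 5\right) = 18 \left(-24\right) = -432$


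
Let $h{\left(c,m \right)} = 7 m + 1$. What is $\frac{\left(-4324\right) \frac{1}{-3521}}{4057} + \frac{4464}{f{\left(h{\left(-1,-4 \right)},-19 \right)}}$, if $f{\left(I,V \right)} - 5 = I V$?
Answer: $\frac{650705380}{75504827} \approx 8.6181$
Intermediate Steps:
$h{\left(c,m \right)} = 1 + 7 m$
$f{\left(I,V \right)} = 5 + I V$
$\frac{\left(-4324\right) \frac{1}{-3521}}{4057} + \frac{4464}{f{\left(h{\left(-1,-4 \right)},-19 \right)}} = \frac{\left(-4324\right) \frac{1}{-3521}}{4057} + \frac{4464}{5 + \left(1 + 7 \left(-4\right)\right) \left(-19\right)} = \left(-4324\right) \left(- \frac{1}{3521}\right) \frac{1}{4057} + \frac{4464}{5 + \left(1 - 28\right) \left(-19\right)} = \frac{4324}{3521} \cdot \frac{1}{4057} + \frac{4464}{5 - -513} = \frac{4324}{14284697} + \frac{4464}{5 + 513} = \frac{4324}{14284697} + \frac{4464}{518} = \frac{4324}{14284697} + 4464 \cdot \frac{1}{518} = \frac{4324}{14284697} + \frac{2232}{259} = \frac{650705380}{75504827}$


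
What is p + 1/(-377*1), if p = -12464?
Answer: -4698929/377 ≈ -12464.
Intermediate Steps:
p + 1/(-377*1) = -12464 + 1/(-377*1) = -12464 + 1/(-377) = -12464 - 1/377 = -4698929/377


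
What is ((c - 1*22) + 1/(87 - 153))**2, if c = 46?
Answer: 2505889/4356 ≈ 575.27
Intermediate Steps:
((c - 1*22) + 1/(87 - 153))**2 = ((46 - 1*22) + 1/(87 - 153))**2 = ((46 - 22) + 1/(-66))**2 = (24 - 1/66)**2 = (1583/66)**2 = 2505889/4356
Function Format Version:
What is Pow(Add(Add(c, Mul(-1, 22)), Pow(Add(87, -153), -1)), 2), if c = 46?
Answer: Rational(2505889, 4356) ≈ 575.27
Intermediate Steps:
Pow(Add(Add(c, Mul(-1, 22)), Pow(Add(87, -153), -1)), 2) = Pow(Add(Add(46, Mul(-1, 22)), Pow(Add(87, -153), -1)), 2) = Pow(Add(Add(46, -22), Pow(-66, -1)), 2) = Pow(Add(24, Rational(-1, 66)), 2) = Pow(Rational(1583, 66), 2) = Rational(2505889, 4356)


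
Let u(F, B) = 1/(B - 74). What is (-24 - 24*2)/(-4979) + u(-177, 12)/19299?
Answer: 86145757/5957562702 ≈ 0.014460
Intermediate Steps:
u(F, B) = 1/(-74 + B)
(-24 - 24*2)/(-4979) + u(-177, 12)/19299 = (-24 - 24*2)/(-4979) + 1/((-74 + 12)*19299) = (-24 - 48)*(-1/4979) + (1/19299)/(-62) = -72*(-1/4979) - 1/62*1/19299 = 72/4979 - 1/1196538 = 86145757/5957562702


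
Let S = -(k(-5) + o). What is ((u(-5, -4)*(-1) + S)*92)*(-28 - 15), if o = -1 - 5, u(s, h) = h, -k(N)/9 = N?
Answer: 138460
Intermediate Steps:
k(N) = -9*N
o = -6
S = -39 (S = -(-9*(-5) - 6) = -(45 - 6) = -1*39 = -39)
((u(-5, -4)*(-1) + S)*92)*(-28 - 15) = ((-4*(-1) - 39)*92)*(-28 - 15) = ((4 - 39)*92)*(-43) = -35*92*(-43) = -3220*(-43) = 138460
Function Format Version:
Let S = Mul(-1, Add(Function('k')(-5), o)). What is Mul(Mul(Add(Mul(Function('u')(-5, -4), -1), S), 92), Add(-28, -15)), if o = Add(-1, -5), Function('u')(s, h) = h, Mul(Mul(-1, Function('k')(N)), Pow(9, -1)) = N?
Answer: 138460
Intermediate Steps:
Function('k')(N) = Mul(-9, N)
o = -6
S = -39 (S = Mul(-1, Add(Mul(-9, -5), -6)) = Mul(-1, Add(45, -6)) = Mul(-1, 39) = -39)
Mul(Mul(Add(Mul(Function('u')(-5, -4), -1), S), 92), Add(-28, -15)) = Mul(Mul(Add(Mul(-4, -1), -39), 92), Add(-28, -15)) = Mul(Mul(Add(4, -39), 92), -43) = Mul(Mul(-35, 92), -43) = Mul(-3220, -43) = 138460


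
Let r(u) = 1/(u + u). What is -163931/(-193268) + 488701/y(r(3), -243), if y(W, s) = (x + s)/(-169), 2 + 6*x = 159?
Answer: 95772781850383/251441668 ≈ 3.8089e+5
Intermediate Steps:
x = 157/6 (x = -1/3 + (1/6)*159 = -1/3 + 53/2 = 157/6 ≈ 26.167)
r(u) = 1/(2*u)
y(W, s) = -157/1014 - s/169 (y(W, s) = (157/6 + s)/(-169) = (157/6 + s)*(-1/169) = -157/1014 - s/169)
-163931/(-193268) + 488701/y(r(3), -243) = -163931/(-193268) + 488701/(-157/1014 - 1/169*(-243)) = -163931*(-1/193268) + 488701/(-157/1014 + 243/169) = 163931/193268 + 488701/(1301/1014) = 163931/193268 + 488701*(1014/1301) = 163931/193268 + 495542814/1301 = 95772781850383/251441668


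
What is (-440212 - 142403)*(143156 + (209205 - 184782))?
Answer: -97634039085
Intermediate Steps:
(-440212 - 142403)*(143156 + (209205 - 184782)) = -582615*(143156 + 24423) = -582615*167579 = -97634039085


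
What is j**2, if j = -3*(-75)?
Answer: 50625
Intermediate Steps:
j = 225
j**2 = 225**2 = 50625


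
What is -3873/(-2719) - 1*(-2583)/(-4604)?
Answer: 10808115/12518276 ≈ 0.86339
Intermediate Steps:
-3873/(-2719) - 1*(-2583)/(-4604) = -3873*(-1/2719) + 2583*(-1/4604) = 3873/2719 - 2583/4604 = 10808115/12518276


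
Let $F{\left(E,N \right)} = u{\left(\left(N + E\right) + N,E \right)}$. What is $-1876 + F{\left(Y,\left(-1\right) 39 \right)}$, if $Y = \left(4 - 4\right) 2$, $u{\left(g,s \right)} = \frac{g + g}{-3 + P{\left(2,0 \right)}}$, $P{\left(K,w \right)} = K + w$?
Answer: $-1720$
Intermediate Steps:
$u{\left(g,s \right)} = - 2 g$ ($u{\left(g,s \right)} = \frac{g + g}{-3 + \left(2 + 0\right)} = \frac{2 g}{-3 + 2} = \frac{2 g}{-1} = 2 g \left(-1\right) = - 2 g$)
$Y = 0$ ($Y = 0 \cdot 2 = 0$)
$F{\left(E,N \right)} = - 4 N - 2 E$ ($F{\left(E,N \right)} = - 2 \left(\left(N + E\right) + N\right) = - 2 \left(\left(E + N\right) + N\right) = - 2 \left(E + 2 N\right) = - 4 N - 2 E$)
$-1876 + F{\left(Y,\left(-1\right) 39 \right)} = -1876 - 4 \left(\left(-1\right) 39\right) = -1876 + \left(\left(-4\right) \left(-39\right) + 0\right) = -1876 + \left(156 + 0\right) = -1876 + 156 = -1720$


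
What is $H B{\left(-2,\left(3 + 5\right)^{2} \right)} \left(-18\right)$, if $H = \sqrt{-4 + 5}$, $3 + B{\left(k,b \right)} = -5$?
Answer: $144$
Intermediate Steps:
$B{\left(k,b \right)} = -8$ ($B{\left(k,b \right)} = -3 - 5 = -8$)
$H = 1$ ($H = \sqrt{1} = 1$)
$H B{\left(-2,\left(3 + 5\right)^{2} \right)} \left(-18\right) = 1 \left(-8\right) \left(-18\right) = \left(-8\right) \left(-18\right) = 144$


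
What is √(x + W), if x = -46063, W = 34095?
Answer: 8*I*√187 ≈ 109.4*I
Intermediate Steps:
√(x + W) = √(-46063 + 34095) = √(-11968) = 8*I*√187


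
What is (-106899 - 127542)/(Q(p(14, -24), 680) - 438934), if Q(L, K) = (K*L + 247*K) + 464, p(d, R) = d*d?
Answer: 234441/137230 ≈ 1.7084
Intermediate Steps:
p(d, R) = d²
Q(L, K) = 464 + 247*K + K*L (Q(L, K) = (247*K + K*L) + 464 = 464 + 247*K + K*L)
(-106899 - 127542)/(Q(p(14, -24), 680) - 438934) = (-106899 - 127542)/((464 + 247*680 + 680*14²) - 438934) = -234441/((464 + 167960 + 680*196) - 438934) = -234441/((464 + 167960 + 133280) - 438934) = -234441/(301704 - 438934) = -234441/(-137230) = -234441*(-1/137230) = 234441/137230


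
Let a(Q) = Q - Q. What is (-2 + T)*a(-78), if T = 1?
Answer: 0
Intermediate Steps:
a(Q) = 0
(-2 + T)*a(-78) = (-2 + 1)*0 = -1*0 = 0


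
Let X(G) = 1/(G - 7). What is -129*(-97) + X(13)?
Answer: 75079/6 ≈ 12513.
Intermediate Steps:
X(G) = 1/(-7 + G)
-129*(-97) + X(13) = -129*(-97) + 1/(-7 + 13) = 12513 + 1/6 = 12513 + ⅙ = 75079/6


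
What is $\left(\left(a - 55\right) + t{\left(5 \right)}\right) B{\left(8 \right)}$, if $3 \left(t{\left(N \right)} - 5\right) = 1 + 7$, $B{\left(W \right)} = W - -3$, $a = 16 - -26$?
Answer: $- \frac{176}{3} \approx -58.667$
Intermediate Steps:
$a = 42$ ($a = 16 + 26 = 42$)
$B{\left(W \right)} = 3 + W$ ($B{\left(W \right)} = W + 3 = 3 + W$)
$t{\left(N \right)} = \frac{23}{3}$ ($t{\left(N \right)} = 5 + \frac{1 + 7}{3} = 5 + \frac{1}{3} \cdot 8 = 5 + \frac{8}{3} = \frac{23}{3}$)
$\left(\left(a - 55\right) + t{\left(5 \right)}\right) B{\left(8 \right)} = \left(\left(42 - 55\right) + \frac{23}{3}\right) \left(3 + 8\right) = \left(\left(42 - 55\right) + \frac{23}{3}\right) 11 = \left(-13 + \frac{23}{3}\right) 11 = \left(- \frac{16}{3}\right) 11 = - \frac{176}{3}$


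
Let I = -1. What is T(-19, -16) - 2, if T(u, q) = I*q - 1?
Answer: 13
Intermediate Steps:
T(u, q) = -1 - q (T(u, q) = -q - 1 = -1 - q)
T(-19, -16) - 2 = (-1 - 1*(-16)) - 2 = (-1 + 16) - 2 = 15 - 2 = 13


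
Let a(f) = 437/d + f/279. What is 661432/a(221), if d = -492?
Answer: -30264482592/4397 ≈ -6.8830e+6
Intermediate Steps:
a(f) = -437/492 + f/279 (a(f) = 437/(-492) + f/279 = 437*(-1/492) + f*(1/279) = -437/492 + f/279)
661432/a(221) = 661432/(-437/492 + (1/279)*221) = 661432/(-437/492 + 221/279) = 661432/(-4397/45756) = 661432*(-45756/4397) = -30264482592/4397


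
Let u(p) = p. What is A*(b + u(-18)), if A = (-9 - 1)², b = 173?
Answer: 15500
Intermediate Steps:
A = 100 (A = (-10)² = 100)
A*(b + u(-18)) = 100*(173 - 18) = 100*155 = 15500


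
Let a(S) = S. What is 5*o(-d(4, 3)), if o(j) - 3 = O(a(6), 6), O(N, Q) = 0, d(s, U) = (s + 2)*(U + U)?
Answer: 15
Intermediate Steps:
d(s, U) = 2*U*(2 + s) (d(s, U) = (2 + s)*(2*U) = 2*U*(2 + s))
o(j) = 3 (o(j) = 3 + 0 = 3)
5*o(-d(4, 3)) = 5*3 = 15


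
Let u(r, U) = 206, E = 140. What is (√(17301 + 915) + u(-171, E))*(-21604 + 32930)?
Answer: 2333156 + 67956*√506 ≈ 3.8618e+6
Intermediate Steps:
(√(17301 + 915) + u(-171, E))*(-21604 + 32930) = (√(17301 + 915) + 206)*(-21604 + 32930) = (√18216 + 206)*11326 = (6*√506 + 206)*11326 = (206 + 6*√506)*11326 = 2333156 + 67956*√506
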